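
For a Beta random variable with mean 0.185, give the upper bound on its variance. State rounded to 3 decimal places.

For fixed mean μ the Beta variance is μ(1−μ)/(α+β+1), increasing as α+β decreases.
Its least upper bound (not attained) is μ(1−μ) = 0.185·0.815 = 0.151.

0.151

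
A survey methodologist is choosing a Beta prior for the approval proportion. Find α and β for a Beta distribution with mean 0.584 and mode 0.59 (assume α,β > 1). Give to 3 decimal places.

Let s = α+β. Mean gives α = μs = 0.584s; mode gives (α−1)/(s−2) = 0.59.
Substituting: 0.584s − 1 = 0.59(s−2) = 0.59s − 1.18, so -0.006s = -0.18 and s = 30.0000.
Then α = 0.584×30.0000 = 17.520 and β = s−α = 12.480.

α = 17.520, β = 12.480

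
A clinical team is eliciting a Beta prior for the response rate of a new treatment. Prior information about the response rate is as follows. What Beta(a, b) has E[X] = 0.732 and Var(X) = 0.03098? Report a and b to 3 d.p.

a = 3.903, b = 1.429

By moment matching, a+b = μ(1−μ)/σ² − 1 = (0.732·0.268)/0.03098 − 1 = 6.3323 − 1 = 5.3323.
Since a/(a+b) = μ, a = 0.732·5.3323 = 3.903 and b = 0.268·5.3323 = 1.429.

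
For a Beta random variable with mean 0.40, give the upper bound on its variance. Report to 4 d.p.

Var = μ(1−μ)/(α+β+1), which approaches μ(1−μ) as α+β → 0.
So the supremum is μ(1−μ) = 0.40×0.60 = 0.2400.

0.2400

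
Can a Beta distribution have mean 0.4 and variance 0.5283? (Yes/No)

No

For any Beta, Var(X) < E[X]·(1−E[X]).
Here μ(1−μ) = 0.4×0.6 = 0.24, and 0.5283 ≥ 0.24.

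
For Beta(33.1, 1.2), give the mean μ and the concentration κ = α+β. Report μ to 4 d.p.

μ = 0.9650, κ = 34.3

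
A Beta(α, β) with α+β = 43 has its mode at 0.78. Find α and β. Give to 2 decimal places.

For α,β>1 the mode is (α−1)/(α+β−2), so α = mode·(κ−2)+1 = 0.78×41+1 = 32.98.
And β = (1−mode)·(κ−2)+1 = 0.22×41+1 = 10.02.

α = 32.98, β = 10.02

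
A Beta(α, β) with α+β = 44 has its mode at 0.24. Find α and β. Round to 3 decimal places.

α = 11.080, β = 32.920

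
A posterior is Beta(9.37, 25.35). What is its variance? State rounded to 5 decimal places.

0.00552

α+β = 34.72 and αβ = 237.5295, so Var = αβ/[(α+β)²(α+β+1)] = 237.5295/43059.688448 = 0.00552.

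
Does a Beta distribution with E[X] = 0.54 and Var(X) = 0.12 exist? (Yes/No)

For any Beta, Var(X) < E[X]·(1−E[X]).
Here μ(1−μ) = 0.54×0.46 = 0.2484, and 0.12 < 0.2484.

Yes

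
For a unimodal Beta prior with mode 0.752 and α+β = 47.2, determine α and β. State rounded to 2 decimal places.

Since the density peak of Beta(α,β) is at (α−1)/(α+β−2),
α = 1 + 0.752(47.2−2) = 34.99 and β = 47.2 − 34.99 = 12.21.

α = 34.99, β = 12.21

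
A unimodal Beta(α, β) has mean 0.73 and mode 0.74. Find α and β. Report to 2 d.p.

α = 35.04, β = 12.96

Let s = α+β. Mean gives α = μs = 0.73s; mode gives (α−1)/(s−2) = 0.74.
Substituting: 0.73s − 1 = 0.74(s−2) = 0.74s − 1.48, so -0.01s = -0.48 and s = 48.0000.
Then α = 0.73×48.0000 = 35.04 and β = s−α = 12.96.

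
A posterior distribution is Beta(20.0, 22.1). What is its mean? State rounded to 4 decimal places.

The Beta mean is α/(α+β) = 20.0/(20.0+22.1) = 0.4751.

0.4751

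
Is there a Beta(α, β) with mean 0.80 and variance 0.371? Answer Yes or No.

No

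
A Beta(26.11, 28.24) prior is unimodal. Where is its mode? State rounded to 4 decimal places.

0.4797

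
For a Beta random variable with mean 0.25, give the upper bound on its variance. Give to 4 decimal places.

0.1875

Var = μ(1−μ)/(α+β+1), which approaches μ(1−μ) as α+β → 0.
So the supremum is μ(1−μ) = 0.25×0.75 = 0.1875.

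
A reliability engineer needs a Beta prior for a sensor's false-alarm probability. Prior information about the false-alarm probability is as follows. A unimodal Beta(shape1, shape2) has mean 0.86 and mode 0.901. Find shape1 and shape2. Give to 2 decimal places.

With s = shape1+shape2: μ = shape1/s and mode = (shape1−1)/(s−2). Eliminating shape1 = μs,
μs − 1 = m(s−2) ⇒ s(μ−m) = 1−2m ⇒ s = -0.802/-0.041 = 19.5610.
So shape1 = μs = 16.82, shape2 = (1−μ)s = 2.74.

shape1 = 16.82, shape2 = 2.74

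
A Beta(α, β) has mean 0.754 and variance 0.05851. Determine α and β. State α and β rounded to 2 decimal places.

Let s = α+β. The Beta variance is μ(1−μ)/(s+1).
So s+1 = μ(1−μ)/σ² = (0.754×0.246)/0.05851 = 0.185484/0.05851 = 3.1701, giving s = 2.1701.
Then α = μs = 0.754×2.1701 = 1.64 and β = (1−μ)s = 0.246×2.1701 = 0.53.

α = 1.64, β = 0.53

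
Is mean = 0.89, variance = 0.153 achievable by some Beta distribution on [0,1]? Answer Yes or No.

The Beta variance bound is σ² < μ(1−μ).
Here μ(1−μ) = 0.89×0.11 = 0.0979, and 0.153 ≥ 0.0979.

No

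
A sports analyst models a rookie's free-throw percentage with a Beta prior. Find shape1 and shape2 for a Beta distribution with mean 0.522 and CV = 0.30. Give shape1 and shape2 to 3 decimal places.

σ = CV·μ = 0.30×0.522 = 0.15660, so σ² = 0.024524.
s+1 = μ(1−μ)/σ² = 0.249516/0.024524 = 10.1745, so s = shape1+shape2 = 9.1745.
shape1 = μs = 4.789, shape2 = (1−μ)s = 4.385.

shape1 = 4.789, shape2 = 4.385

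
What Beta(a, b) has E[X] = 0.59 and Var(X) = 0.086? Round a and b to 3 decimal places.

a = 1.070, b = 0.743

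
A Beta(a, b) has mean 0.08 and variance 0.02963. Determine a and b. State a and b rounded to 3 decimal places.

By moment matching, a+b = μ(1−μ)/σ² − 1 = (0.08·0.92)/0.02963 − 1 = 2.4840 − 1 = 1.4840.
Since a/(a+b) = μ, a = 0.08·1.4840 = 0.119 and b = 0.92·1.4840 = 1.365.

a = 0.119, b = 1.365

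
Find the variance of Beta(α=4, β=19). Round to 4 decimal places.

μ = 4/23 = 0.173913; Var = μ(1−μ)/(α+β+1) = 0.1436673/24 = 0.0060.

0.0060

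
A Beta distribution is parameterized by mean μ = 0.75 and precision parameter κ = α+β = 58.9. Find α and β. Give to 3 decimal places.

Split κ in proportion μ : (1−μ): α = 0.75·58.9 = 44.175, β = 58.9 − 44.175 = 14.725.

α = 44.175, β = 14.725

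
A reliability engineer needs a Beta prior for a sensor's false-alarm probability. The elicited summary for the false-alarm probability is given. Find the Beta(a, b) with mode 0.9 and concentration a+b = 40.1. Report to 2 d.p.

a = 35.29, b = 4.81

Since the density peak of Beta(a,b) is at (a−1)/(a+b−2),
a = 1 + 0.9(40.1−2) = 35.29 and b = 40.1 − 35.29 = 4.81.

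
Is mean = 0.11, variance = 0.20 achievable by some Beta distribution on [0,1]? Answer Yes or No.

A Beta with mean μ has variance μ(1−μ)/(α+β+1) < μ(1−μ).
Here μ(1−μ) = 0.11×0.89 = 0.0979, and 0.20 ≥ 0.0979.

No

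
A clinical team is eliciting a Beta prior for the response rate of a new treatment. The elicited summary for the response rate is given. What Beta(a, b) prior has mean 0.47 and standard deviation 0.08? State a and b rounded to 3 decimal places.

Variance = 0.08² = 0.0064. The moment-matching identity a+b = μ(1−μ)/Var − 1 gives
a+b = 0.2491/0.0064 − 1 = 37.9219, so a = μ·37.9219 = 17.823 and b = (1−μ)·37.9219 = 20.099.

a = 17.823, b = 20.099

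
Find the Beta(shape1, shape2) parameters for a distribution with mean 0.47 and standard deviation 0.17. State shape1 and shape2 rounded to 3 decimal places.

Variance = 0.17² = 0.0289. The moment-matching identity shape1+shape2 = μ(1−μ)/Var − 1 gives
shape1+shape2 = 0.2491/0.0289 − 1 = 7.6194, so shape1 = μ·7.6194 = 3.581 and shape2 = (1−μ)·7.6194 = 4.038.

shape1 = 3.581, shape2 = 4.038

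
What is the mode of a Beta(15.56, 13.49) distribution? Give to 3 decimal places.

0.538

The density x^(α−1)(1−x)^(β−1) is maximised at (α−1)/(α+β−2) = 14.56/27.05 = 0.538.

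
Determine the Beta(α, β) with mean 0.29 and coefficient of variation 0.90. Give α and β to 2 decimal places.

α = 0.59, β = 1.44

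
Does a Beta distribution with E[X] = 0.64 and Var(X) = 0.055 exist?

Yes

The Beta variance bound is σ² < μ(1−μ).
Here μ(1−μ) = 0.64×0.36 = 0.2304, and 0.055 < 0.2304.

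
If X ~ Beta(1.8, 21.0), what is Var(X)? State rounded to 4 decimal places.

0.0031

μ = 1.8/22.8 = 0.078947; Var = μ(1−μ)/(α+β+1) = 0.0727147/23.8 = 0.0031.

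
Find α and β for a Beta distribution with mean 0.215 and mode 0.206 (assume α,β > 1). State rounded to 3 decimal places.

α = 14.047, β = 51.287

With s = α+β: μ = α/s and mode = (α−1)/(s−2). Eliminating α = μs,
μs − 1 = m(s−2) ⇒ s(μ−m) = 1−2m ⇒ s = 0.588/0.009 = 65.3333.
So α = μs = 14.047, β = (1−μ)s = 51.287.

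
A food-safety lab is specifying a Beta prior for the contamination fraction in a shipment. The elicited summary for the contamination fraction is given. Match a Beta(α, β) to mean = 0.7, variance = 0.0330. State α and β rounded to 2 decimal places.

Write ν = α+β; then α = μν and Var = μ(1−μ)/(ν+1).
ν = μ(1−μ)/Var − 1 = 0.21/0.0330 − 1 = 5.3636.
α = 0.7·5.3636 = 3.75, β = 0.3·5.3636 = 1.61.

α = 3.75, β = 1.61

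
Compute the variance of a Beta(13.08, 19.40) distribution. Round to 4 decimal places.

α+β = 32.48 and αβ = 253.7520, so Var = αβ/[(α+β)²(α+β+1)] = 253.7520/35319.739392 = 0.0072.

0.0072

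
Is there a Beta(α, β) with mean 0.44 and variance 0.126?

A Beta with mean μ has variance μ(1−μ)/(α+β+1) < μ(1−μ).
Here μ(1−μ) = 0.44×0.56 = 0.2464, and 0.126 < 0.2464.

Yes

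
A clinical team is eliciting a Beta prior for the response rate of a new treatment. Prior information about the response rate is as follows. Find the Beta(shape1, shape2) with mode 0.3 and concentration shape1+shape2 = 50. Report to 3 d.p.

shape1 = 15.400, shape2 = 34.600

Mode = (shape1−1)/(κ−2) with κ = shape1+shape2, so shape1−1 = 0.3·48 = 14.400.
shape1 = 15.400; shape2 = κ − shape1 = 34.600.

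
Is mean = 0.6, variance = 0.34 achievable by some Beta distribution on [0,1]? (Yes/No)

No

A Beta with mean μ has variance μ(1−μ)/(α+β+1) < μ(1−μ).
Here μ(1−μ) = 0.6×0.4 = 0.24, and 0.34 ≥ 0.24.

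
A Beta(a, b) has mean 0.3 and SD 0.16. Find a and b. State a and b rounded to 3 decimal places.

a = 2.161, b = 5.042

Variance = 0.16² = 0.0256. The moment-matching identity a+b = μ(1−μ)/Var − 1 gives
a+b = 0.21/0.0256 − 1 = 7.2031, so a = μ·7.2031 = 2.161 and b = (1−μ)·7.2031 = 5.042.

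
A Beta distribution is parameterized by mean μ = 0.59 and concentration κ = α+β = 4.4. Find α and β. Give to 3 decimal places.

α = μκ = 0.59×4.4 = 2.596 and β = (1−μ)κ = 0.41×4.4 = 1.804.

α = 2.596, β = 1.804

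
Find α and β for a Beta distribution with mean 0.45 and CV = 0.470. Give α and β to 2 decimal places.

α = 2.04, β = 2.49

Var = (CV·μ)² = (0.470×0.45)² = 0.044732.
α+β = μ(1−μ)/Var − 1 = 0.2475/0.044732 − 1 = 4.5329.
Thus α = 0.45·4.5329 = 2.04 and β = 0.55·4.5329 = 2.49.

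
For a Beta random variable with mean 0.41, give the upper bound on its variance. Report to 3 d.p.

Var = μ(1−μ)/(α+β+1), which approaches μ(1−μ) as α+β → 0.
So the supremum is μ(1−μ) = 0.41×0.59 = 0.242.

0.242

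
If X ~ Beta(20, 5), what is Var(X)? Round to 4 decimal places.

0.0062

μ = 20/25 = 0.800000; Var = μ(1−μ)/(α+β+1) = 0.1600000/26 = 0.0062.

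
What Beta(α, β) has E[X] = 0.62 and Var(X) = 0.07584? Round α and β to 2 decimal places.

Let s = α+β. The Beta variance is μ(1−μ)/(s+1).
So s+1 = μ(1−μ)/σ² = (0.62×0.38)/0.07584 = 0.2356/0.07584 = 3.1065, giving s = 2.1065.
Then α = μs = 0.62×2.1065 = 1.31 and β = (1−μ)s = 0.38×2.1065 = 0.80.

α = 1.31, β = 0.80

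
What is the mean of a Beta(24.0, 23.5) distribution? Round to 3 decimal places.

The Beta mean is α/(α+β) = 24.0/(24.0+23.5) = 0.505.

0.505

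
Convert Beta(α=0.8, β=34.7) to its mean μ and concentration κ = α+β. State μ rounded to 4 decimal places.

κ = α+β = 0.8+34.7 = 35.5; μ = α/κ = 0.8/35.5 = 0.0225.

μ = 0.0225, κ = 35.5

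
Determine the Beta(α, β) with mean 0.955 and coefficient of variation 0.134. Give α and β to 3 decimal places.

α = 1.551, β = 0.073

Var = (CV·μ)² = (0.134×0.955)² = 0.016376.
α+β = μ(1−μ)/Var − 1 = 0.042975/0.016376 − 1 = 1.6242.
Thus α = 0.955·1.6242 = 1.551 and β = 0.045·1.6242 = 0.073.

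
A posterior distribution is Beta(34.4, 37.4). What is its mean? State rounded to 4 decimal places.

0.4791

The Beta mean is α/(α+β) = 34.4/(34.4+37.4) = 0.4791.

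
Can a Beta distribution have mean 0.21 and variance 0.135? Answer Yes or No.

Yes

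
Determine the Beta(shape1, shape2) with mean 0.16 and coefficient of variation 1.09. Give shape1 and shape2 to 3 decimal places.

σ = CV·μ = 1.09×0.16 = 0.17440, so σ² = 0.030415.
s+1 = μ(1−μ)/σ² = 0.1344/0.030415 = 4.4188, so s = shape1+shape2 = 3.4188.
shape1 = μs = 0.547, shape2 = (1−μ)s = 2.872.

shape1 = 0.547, shape2 = 2.872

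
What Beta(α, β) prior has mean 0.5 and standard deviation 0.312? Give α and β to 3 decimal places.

α = 0.784, β = 0.784

First σ² = 0.097344. Setting α = μn, β = (1−μ)n with n = α+β,
μ(1−μ)/(n+1) = 0.097344 ⇒ n+1 = 0.25/0.097344 = 2.5682 ⇒ n = 1.5682.
Hence α = 0.5×1.5682 = 0.784, β = 0.5×1.5682 = 0.784.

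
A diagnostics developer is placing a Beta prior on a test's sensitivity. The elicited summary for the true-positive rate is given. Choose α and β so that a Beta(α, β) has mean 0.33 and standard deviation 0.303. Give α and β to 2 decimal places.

α = 0.46, β = 0.94

First σ² = 0.091809. Setting α = μn, β = (1−μ)n with n = α+β,
μ(1−μ)/(n+1) = 0.091809 ⇒ n+1 = 0.2211/0.091809 = 2.4083 ⇒ n = 1.4083.
Hence α = 0.33×1.4083 = 0.46, β = 0.67×1.4083 = 0.94.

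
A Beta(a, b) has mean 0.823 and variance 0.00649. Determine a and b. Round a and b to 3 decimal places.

By moment matching, a+b = μ(1−μ)/σ² − 1 = (0.823·0.177)/0.00649 − 1 = 22.4455 − 1 = 21.4455.
Since a/(a+b) = μ, a = 0.823·21.4455 = 17.650 and b = 0.177·21.4455 = 3.796.

a = 17.650, b = 3.796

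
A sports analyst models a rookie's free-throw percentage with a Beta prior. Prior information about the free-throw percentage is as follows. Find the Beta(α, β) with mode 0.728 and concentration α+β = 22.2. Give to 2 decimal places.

α = 15.71, β = 6.49

For α,β>1 the mode is (α−1)/(α+β−2), so α = mode·(κ−2)+1 = 0.728×20.2+1 = 15.71.
And β = (1−mode)·(κ−2)+1 = 0.272×20.2+1 = 6.49.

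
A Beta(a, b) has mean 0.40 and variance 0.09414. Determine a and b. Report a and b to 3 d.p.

a = 0.620, b = 0.930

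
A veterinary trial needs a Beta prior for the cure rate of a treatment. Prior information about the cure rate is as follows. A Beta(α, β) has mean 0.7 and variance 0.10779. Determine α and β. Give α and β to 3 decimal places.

α = 0.664, β = 0.284

By moment matching, α+β = μ(1−μ)/σ² − 1 = (0.7·0.3)/0.10779 − 1 = 1.9482 − 1 = 0.9482.
Since α/(α+β) = μ, α = 0.7·0.9482 = 0.664 and β = 0.3·0.9482 = 0.284.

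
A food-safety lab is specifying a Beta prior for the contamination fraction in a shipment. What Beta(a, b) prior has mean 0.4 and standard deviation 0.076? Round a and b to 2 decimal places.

a = 16.22, b = 24.33

First σ² = 0.005776. Setting a = μn, b = (1−μ)n with n = a+b,
μ(1−μ)/(n+1) = 0.005776 ⇒ n+1 = 0.24/0.005776 = 41.5512 ⇒ n = 40.5512.
Hence a = 0.4×40.5512 = 16.22, b = 0.6×40.5512 = 24.33.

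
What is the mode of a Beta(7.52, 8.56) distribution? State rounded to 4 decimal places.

With α,β > 1, mode = (α−1)/(α+β−2) = 6.52/14.08 = 0.4631.

0.4631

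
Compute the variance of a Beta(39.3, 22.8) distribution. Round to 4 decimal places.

Var = αβ/[(α+β)²(α+β+1)] = (39.3×22.8)/(62.1²×63.1) = 896.04/243339.471 = 0.0037.

0.0037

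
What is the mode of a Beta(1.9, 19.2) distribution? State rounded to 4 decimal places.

0.0471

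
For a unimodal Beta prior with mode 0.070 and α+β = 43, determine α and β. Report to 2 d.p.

α = 3.87, β = 39.13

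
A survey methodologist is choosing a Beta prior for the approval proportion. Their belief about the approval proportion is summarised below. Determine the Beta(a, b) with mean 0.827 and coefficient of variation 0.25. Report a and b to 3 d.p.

a = 1.941, b = 0.406

Var = (CV·μ)² = (0.25×0.827)² = 0.042746.
a+b = μ(1−μ)/Var − 1 = 0.143071/0.042746 − 1 = 2.3470.
Thus a = 0.827·2.3470 = 1.941 and b = 0.173·2.3470 = 0.406.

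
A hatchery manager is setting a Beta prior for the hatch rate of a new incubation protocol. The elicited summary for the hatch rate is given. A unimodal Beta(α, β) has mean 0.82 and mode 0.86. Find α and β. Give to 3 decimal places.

α = 14.760, β = 3.240

Let s = α+β. Mean gives α = μs = 0.82s; mode gives (α−1)/(s−2) = 0.86.
Substituting: 0.82s − 1 = 0.86(s−2) = 0.86s − 1.72, so -0.04s = -0.72 and s = 18.0000.
Then α = 0.82×18.0000 = 14.760 and β = s−α = 3.240.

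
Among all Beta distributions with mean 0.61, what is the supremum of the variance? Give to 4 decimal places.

0.2379

For fixed mean μ the Beta variance is μ(1−μ)/(α+β+1), increasing as α+β decreases.
Its least upper bound (not attained) is μ(1−μ) = 0.61·0.39 = 0.2379.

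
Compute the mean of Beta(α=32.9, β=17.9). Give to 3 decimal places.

0.648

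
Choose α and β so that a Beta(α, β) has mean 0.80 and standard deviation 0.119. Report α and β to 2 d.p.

Variance = 0.119² = 0.014161. The moment-matching identity α+β = μ(1−μ)/Var − 1 gives
α+β = 0.1600/0.014161 − 1 = 10.2986, so α = μ·10.2986 = 8.24 and β = (1−μ)·10.2986 = 2.06.

α = 8.24, β = 2.06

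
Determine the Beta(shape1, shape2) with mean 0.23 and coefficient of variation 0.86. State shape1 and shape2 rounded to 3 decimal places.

shape1 = 0.811, shape2 = 2.715

σ = CV·μ = 0.86×0.23 = 0.19780, so σ² = 0.039125.
s+1 = μ(1−μ)/σ² = 0.1771/0.039125 = 4.5265, so s = shape1+shape2 = 3.5265.
shape1 = μs = 0.811, shape2 = (1−μ)s = 2.715.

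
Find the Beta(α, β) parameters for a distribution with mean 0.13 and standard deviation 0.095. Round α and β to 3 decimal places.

α = 1.499, β = 10.033

Variance = 0.095² = 0.009025. The moment-matching identity α+β = μ(1−μ)/Var − 1 gives
α+β = 0.1131/0.009025 − 1 = 11.5319, so α = μ·11.5319 = 1.499 and β = (1−μ)·11.5319 = 10.033.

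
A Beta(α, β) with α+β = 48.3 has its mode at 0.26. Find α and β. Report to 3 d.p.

α = 13.038, β = 35.262

Mode = (α−1)/(κ−2) with κ = α+β, so α−1 = 0.26·46.3 = 12.038.
α = 13.038; β = κ − α = 35.262.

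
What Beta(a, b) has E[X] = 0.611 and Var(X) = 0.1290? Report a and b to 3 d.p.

Let s = a+b. The Beta variance is μ(1−μ)/(s+1).
So s+1 = μ(1−μ)/σ² = (0.611×0.389)/0.1290 = 0.237679/0.1290 = 1.8425, giving s = 0.8425.
Then a = μs = 0.611×0.8425 = 0.515 and b = (1−μ)s = 0.389×0.8425 = 0.328.

a = 0.515, b = 0.328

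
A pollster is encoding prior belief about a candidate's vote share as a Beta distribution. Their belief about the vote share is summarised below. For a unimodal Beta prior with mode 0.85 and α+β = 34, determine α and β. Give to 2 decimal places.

α = 28.20, β = 5.80

For α,β>1 the mode is (α−1)/(α+β−2), so α = mode·(κ−2)+1 = 0.85×32+1 = 28.20.
And β = (1−mode)·(κ−2)+1 = 0.15×32+1 = 5.80.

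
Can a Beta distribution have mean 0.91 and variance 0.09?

A Beta with mean μ has variance μ(1−μ)/(α+β+1) < μ(1−μ).
Here μ(1−μ) = 0.91×0.09 = 0.0819, and 0.09 ≥ 0.0819.

No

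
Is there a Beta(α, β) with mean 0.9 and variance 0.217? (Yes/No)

No

The Beta variance bound is σ² < μ(1−μ).
Here μ(1−μ) = 0.9×0.1 = 0.09, and 0.217 ≥ 0.09.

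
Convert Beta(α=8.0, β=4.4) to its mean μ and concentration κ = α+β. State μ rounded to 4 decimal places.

κ = α+β = 8.0+4.4 = 12.4; μ = α/κ = 8.0/12.4 = 0.6452.

μ = 0.6452, κ = 12.4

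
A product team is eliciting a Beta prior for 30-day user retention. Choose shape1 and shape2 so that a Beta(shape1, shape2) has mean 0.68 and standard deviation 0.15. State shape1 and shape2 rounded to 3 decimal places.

shape1 = 5.896, shape2 = 2.775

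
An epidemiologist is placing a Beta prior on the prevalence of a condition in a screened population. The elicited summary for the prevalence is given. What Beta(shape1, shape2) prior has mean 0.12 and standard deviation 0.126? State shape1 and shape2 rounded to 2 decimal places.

shape1 = 0.68, shape2 = 4.97

σ² = 0.126² = 0.015876.
With s = shape1+shape2, Var = μ(1−μ)/(s+1), so s+1 = (0.12×0.88)/0.015876 = 6.6515 and s = 5.6515.
shape1 = μs = 0.68, shape2 = (1−μ)s = 4.97.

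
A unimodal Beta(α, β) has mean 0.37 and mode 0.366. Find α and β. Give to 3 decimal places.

α = 24.790, β = 42.210

Let s = α+β. Mean gives α = μs = 0.37s; mode gives (α−1)/(s−2) = 0.366.
Substituting: 0.37s − 1 = 0.366(s−2) = 0.366s − 0.732, so 0.004s = 0.268 and s = 67.0000.
Then α = 0.37×67.0000 = 24.790 and β = s−α = 42.210.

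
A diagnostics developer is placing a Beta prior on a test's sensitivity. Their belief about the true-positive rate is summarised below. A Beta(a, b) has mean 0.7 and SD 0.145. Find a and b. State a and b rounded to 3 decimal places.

Variance = 0.145² = 0.021025. The moment-matching identity a+b = μ(1−μ)/Var − 1 gives
a+b = 0.21/0.021025 − 1 = 8.9881, so a = μ·8.9881 = 6.292 and b = (1−μ)·8.9881 = 2.696.

a = 6.292, b = 2.696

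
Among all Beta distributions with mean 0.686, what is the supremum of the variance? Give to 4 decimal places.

0.2154

For fixed mean μ the Beta variance is μ(1−μ)/(α+β+1), increasing as α+β decreases.
Its least upper bound (not attained) is μ(1−μ) = 0.686·0.314 = 0.2154.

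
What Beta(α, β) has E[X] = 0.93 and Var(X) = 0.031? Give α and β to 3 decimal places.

α = 1.023, β = 0.077

Let s = α+β. The Beta variance is μ(1−μ)/(s+1).
So s+1 = μ(1−μ)/σ² = (0.93×0.07)/0.031 = 0.0651/0.031 = 2.1000, giving s = 1.1000.
Then α = μs = 0.93×1.1000 = 1.023 and β = (1−μ)s = 0.07×1.1000 = 0.077.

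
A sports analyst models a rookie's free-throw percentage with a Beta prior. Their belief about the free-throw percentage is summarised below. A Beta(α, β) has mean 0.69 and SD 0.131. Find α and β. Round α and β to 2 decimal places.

α = 7.91, β = 3.55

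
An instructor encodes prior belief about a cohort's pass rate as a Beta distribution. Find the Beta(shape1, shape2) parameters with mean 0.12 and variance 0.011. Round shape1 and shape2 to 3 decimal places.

shape1 = 1.032, shape2 = 7.568

By moment matching, shape1+shape2 = μ(1−μ)/σ² − 1 = (0.12·0.88)/0.011 − 1 = 9.6000 − 1 = 8.6000.
Since shape1/(shape1+shape2) = μ, shape1 = 0.12·8.6000 = 1.032 and shape2 = 0.88·8.6000 = 7.568.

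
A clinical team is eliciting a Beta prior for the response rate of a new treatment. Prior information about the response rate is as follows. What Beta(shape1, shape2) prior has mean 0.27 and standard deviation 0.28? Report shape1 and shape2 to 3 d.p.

shape1 = 0.409, shape2 = 1.105

Variance = 0.28² = 0.0784. The moment-matching identity shape1+shape2 = μ(1−μ)/Var − 1 gives
shape1+shape2 = 0.1971/0.0784 − 1 = 1.5140, so shape1 = μ·1.5140 = 0.409 and shape2 = (1−μ)·1.5140 = 1.105.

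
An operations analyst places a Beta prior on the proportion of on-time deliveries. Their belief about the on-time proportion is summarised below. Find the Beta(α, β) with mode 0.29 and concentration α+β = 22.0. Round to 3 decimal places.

α = 6.800, β = 15.200

Since the density peak of Beta(α,β) is at (α−1)/(α+β−2),
α = 1 + 0.29(22.0−2) = 6.800 and β = 22.0 − 6.800 = 15.200.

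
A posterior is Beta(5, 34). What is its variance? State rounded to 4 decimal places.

0.0028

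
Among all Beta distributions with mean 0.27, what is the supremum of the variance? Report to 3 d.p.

Var = μ(1−μ)/(α+β+1), which approaches μ(1−μ) as α+β → 0.
So the supremum is μ(1−μ) = 0.27×0.73 = 0.197.

0.197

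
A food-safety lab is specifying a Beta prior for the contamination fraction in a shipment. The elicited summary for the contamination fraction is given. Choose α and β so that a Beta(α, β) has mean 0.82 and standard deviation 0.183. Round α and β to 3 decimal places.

Variance = 0.183² = 0.033489. The moment-matching identity α+β = μ(1−μ)/Var − 1 gives
α+β = 0.1476/0.033489 − 1 = 3.4074, so α = μ·3.4074 = 2.794 and β = (1−μ)·3.4074 = 0.613.

α = 2.794, β = 0.613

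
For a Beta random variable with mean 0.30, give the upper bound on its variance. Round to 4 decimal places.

0.2100

For fixed mean μ the Beta variance is μ(1−μ)/(α+β+1), increasing as α+β decreases.
Its least upper bound (not attained) is μ(1−μ) = 0.30·0.70 = 0.2100.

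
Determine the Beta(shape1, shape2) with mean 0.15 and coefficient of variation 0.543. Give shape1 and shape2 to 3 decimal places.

σ = CV·μ = 0.543×0.15 = 0.08145, so σ² = 0.006634.
s+1 = μ(1−μ)/σ² = 0.1275/0.006634 = 19.2189, so s = shape1+shape2 = 18.2189.
shape1 = μs = 2.733, shape2 = (1−μ)s = 15.486.

shape1 = 2.733, shape2 = 15.486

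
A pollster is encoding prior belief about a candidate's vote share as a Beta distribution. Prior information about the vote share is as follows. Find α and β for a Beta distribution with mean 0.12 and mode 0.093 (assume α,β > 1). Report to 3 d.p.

α = 3.618, β = 26.530

Let s = α+β. Mean gives α = μs = 0.12s; mode gives (α−1)/(s−2) = 0.093.
Substituting: 0.12s − 1 = 0.093(s−2) = 0.093s − 0.186, so 0.027s = 0.814 and s = 30.1481.
Then α = 0.12×30.1481 = 3.618 and β = s−α = 26.530.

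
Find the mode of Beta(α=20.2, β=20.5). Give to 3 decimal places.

0.496

With α,β > 1, mode = (α−1)/(α+β−2) = 19.2/38.7 = 0.496.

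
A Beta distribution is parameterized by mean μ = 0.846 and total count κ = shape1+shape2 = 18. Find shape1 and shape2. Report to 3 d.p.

shape1 = μκ = 0.846×18 = 15.228 and shape2 = (1−μ)κ = 0.154×18 = 2.772.

shape1 = 15.228, shape2 = 2.772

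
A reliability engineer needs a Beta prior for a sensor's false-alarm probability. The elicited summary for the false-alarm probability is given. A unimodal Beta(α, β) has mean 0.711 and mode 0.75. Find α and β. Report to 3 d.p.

Let s = α+β. Mean gives α = μs = 0.711s; mode gives (α−1)/(s−2) = 0.75.
Substituting: 0.711s − 1 = 0.75(s−2) = 0.75s − 1.50, so -0.039s = -0.50 and s = 12.8205.
Then α = 0.711×12.8205 = 9.115 and β = s−α = 3.705.

α = 9.115, β = 3.705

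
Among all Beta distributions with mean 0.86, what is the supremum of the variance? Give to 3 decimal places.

Var = μ(1−μ)/(α+β+1), which approaches μ(1−μ) as α+β → 0.
So the supremum is μ(1−μ) = 0.86×0.14 = 0.120.

0.120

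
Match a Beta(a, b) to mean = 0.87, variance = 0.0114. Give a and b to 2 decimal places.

a = 7.76, b = 1.16

Write ν = a+b; then a = μν and Var = μ(1−μ)/(ν+1).
ν = μ(1−μ)/Var − 1 = 0.1131/0.0114 − 1 = 8.9211.
a = 0.87·8.9211 = 7.76, b = 0.13·8.9211 = 1.16.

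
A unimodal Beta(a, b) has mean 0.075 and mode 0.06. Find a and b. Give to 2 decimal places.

Let s = a+b. Mean gives a = μs = 0.075s; mode gives (a−1)/(s−2) = 0.06.
Substituting: 0.075s − 1 = 0.06(s−2) = 0.06s − 0.12, so 0.015s = 0.88 and s = 58.6667.
Then a = 0.075×58.6667 = 4.40 and b = s−a = 54.27.

a = 4.40, b = 54.27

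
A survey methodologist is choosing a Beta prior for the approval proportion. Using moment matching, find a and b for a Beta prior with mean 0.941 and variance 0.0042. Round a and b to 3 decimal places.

a = 11.498, b = 0.721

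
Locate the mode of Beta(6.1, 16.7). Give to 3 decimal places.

The density x^(α−1)(1−x)^(β−1) is maximised at (α−1)/(α+β−2) = 5.1/20.8 = 0.245.

0.245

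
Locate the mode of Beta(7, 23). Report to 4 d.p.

The density x^(α−1)(1−x)^(β−1) is maximised at (α−1)/(α+β−2) = 6/28 = 0.2143.

0.2143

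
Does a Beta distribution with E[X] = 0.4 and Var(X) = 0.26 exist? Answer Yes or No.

A Beta with mean μ has variance μ(1−μ)/(α+β+1) < μ(1−μ).
Here μ(1−μ) = 0.4×0.6 = 0.24, and 0.26 ≥ 0.24.

No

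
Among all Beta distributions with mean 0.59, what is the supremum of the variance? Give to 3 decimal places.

For fixed mean μ the Beta variance is μ(1−μ)/(α+β+1), increasing as α+β decreases.
Its least upper bound (not attained) is μ(1−μ) = 0.59·0.41 = 0.242.

0.242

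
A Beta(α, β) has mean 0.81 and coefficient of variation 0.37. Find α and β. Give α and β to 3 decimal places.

Var = (CV·μ)² = (0.37×0.81)² = 0.089820.
α+β = μ(1−μ)/Var − 1 = 0.1539/0.089820 − 1 = 0.7134.
Thus α = 0.81·0.7134 = 0.578 and β = 0.19·0.7134 = 0.136.

α = 0.578, β = 0.136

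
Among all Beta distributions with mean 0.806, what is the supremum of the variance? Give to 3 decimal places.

For fixed mean μ the Beta variance is μ(1−μ)/(α+β+1), increasing as α+β decreases.
Its least upper bound (not attained) is μ(1−μ) = 0.806·0.194 = 0.156.

0.156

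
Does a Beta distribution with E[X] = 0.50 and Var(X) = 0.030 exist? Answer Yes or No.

Yes

The Beta variance bound is σ² < μ(1−μ).
Here μ(1−μ) = 0.50×0.50 = 0.2500, and 0.030 < 0.2500.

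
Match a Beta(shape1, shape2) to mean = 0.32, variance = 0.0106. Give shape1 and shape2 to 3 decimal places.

shape1 = 6.249, shape2 = 13.279

By moment matching, shape1+shape2 = μ(1−μ)/σ² − 1 = (0.32·0.68)/0.0106 − 1 = 20.5283 − 1 = 19.5283.
Since shape1/(shape1+shape2) = μ, shape1 = 0.32·19.5283 = 6.249 and shape2 = 0.68·19.5283 = 13.279.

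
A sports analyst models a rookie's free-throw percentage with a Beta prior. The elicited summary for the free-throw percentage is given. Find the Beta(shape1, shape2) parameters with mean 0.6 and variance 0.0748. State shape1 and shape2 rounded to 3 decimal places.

shape1 = 1.325, shape2 = 0.883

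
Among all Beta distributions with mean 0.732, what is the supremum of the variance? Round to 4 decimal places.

0.1962

For fixed mean μ the Beta variance is μ(1−μ)/(α+β+1), increasing as α+β decreases.
Its least upper bound (not attained) is μ(1−μ) = 0.732·0.268 = 0.1962.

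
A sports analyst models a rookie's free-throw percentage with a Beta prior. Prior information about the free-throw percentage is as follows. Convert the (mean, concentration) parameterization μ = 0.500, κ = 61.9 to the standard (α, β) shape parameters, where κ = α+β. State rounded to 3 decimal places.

α = 30.950, β = 30.950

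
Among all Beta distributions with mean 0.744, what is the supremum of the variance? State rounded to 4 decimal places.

Var = μ(1−μ)/(α+β+1), which approaches μ(1−μ) as α+β → 0.
So the supremum is μ(1−μ) = 0.744×0.256 = 0.1905.

0.1905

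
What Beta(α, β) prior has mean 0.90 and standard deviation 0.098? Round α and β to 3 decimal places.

First σ² = 0.009604. Setting α = μn, β = (1−μ)n with n = α+β,
μ(1−μ)/(n+1) = 0.009604 ⇒ n+1 = 0.0900/0.009604 = 9.3711 ⇒ n = 8.3711.
Hence α = 0.90×8.3711 = 7.534, β = 0.10×8.3711 = 0.837.

α = 7.534, β = 0.837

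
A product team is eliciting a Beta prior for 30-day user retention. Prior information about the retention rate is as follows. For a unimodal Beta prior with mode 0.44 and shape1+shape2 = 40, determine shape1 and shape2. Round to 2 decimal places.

shape1 = 17.72, shape2 = 22.28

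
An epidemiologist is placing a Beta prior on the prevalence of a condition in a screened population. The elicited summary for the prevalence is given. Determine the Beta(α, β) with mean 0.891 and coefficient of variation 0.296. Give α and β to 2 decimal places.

α = 0.35, β = 0.04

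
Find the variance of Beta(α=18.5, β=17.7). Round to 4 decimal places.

0.0067

Var = αβ/[(α+β)²(α+β+1)] = (18.5×17.7)/(36.2²×37.2) = 327.45/48748.368 = 0.0067.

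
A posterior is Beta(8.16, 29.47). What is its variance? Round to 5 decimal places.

0.00440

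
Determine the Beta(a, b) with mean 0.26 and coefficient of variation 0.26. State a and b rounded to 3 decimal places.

a = 10.687, b = 30.416

σ = CV·μ = 0.26×0.26 = 0.06760, so σ² = 0.004570.
s+1 = μ(1−μ)/σ² = 0.1924/0.004570 = 42.1029, so s = a+b = 41.1029.
a = μs = 10.687, b = (1−μ)s = 30.416.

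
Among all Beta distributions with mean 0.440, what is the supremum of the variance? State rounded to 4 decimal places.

For fixed mean μ the Beta variance is μ(1−μ)/(α+β+1), increasing as α+β decreases.
Its least upper bound (not attained) is μ(1−μ) = 0.440·0.560 = 0.2464.

0.2464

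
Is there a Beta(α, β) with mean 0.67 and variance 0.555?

No

The Beta variance bound is σ² < μ(1−μ).
Here μ(1−μ) = 0.67×0.33 = 0.2211, and 0.555 ≥ 0.2211.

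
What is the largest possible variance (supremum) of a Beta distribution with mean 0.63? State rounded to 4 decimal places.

For fixed mean μ the Beta variance is μ(1−μ)/(α+β+1), increasing as α+β decreases.
Its least upper bound (not attained) is μ(1−μ) = 0.63·0.37 = 0.2331.

0.2331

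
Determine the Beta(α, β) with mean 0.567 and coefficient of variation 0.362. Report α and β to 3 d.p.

α = 2.737, β = 2.090

Var = (CV·μ)² = (0.362×0.567)² = 0.042129.
α+β = μ(1−μ)/Var − 1 = 0.245511/0.042129 − 1 = 4.8276.
Thus α = 0.567·4.8276 = 2.737 and β = 0.433·4.8276 = 2.090.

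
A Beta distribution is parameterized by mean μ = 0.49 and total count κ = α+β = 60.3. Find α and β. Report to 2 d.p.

α = 29.55, β = 30.75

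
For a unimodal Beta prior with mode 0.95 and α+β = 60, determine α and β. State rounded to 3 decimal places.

α = 56.100, β = 3.900

Since the density peak of Beta(α,β) is at (α−1)/(α+β−2),
α = 1 + 0.95(60−2) = 56.100 and β = 60 − 56.100 = 3.900.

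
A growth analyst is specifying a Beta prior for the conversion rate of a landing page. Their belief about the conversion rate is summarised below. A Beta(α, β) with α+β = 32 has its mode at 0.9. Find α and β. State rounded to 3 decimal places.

Mode = (α−1)/(κ−2) with κ = α+β, so α−1 = 0.9·30 = 27.000.
α = 28.000; β = κ − α = 4.000.

α = 28.000, β = 4.000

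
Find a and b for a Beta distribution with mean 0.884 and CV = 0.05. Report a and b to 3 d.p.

σ = CV·μ = 0.05×0.884 = 0.04420, so σ² = 0.001954.
s+1 = μ(1−μ)/σ² = 0.102544/0.001954 = 52.4887, so s = a+b = 51.4887.
a = μs = 45.516, b = (1−μ)s = 5.973.

a = 45.516, b = 5.973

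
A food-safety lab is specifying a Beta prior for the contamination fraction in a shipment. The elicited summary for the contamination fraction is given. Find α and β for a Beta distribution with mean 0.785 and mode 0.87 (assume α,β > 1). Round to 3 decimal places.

α = 6.834, β = 1.872

With s = α+β: μ = α/s and mode = (α−1)/(s−2). Eliminating α = μs,
μs − 1 = m(s−2) ⇒ s(μ−m) = 1−2m ⇒ s = -0.74/-0.085 = 8.7059.
So α = μs = 6.834, β = (1−μ)s = 1.872.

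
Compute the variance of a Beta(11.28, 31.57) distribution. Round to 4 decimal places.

0.0044

Var = αβ/[(α+β)²(α+β+1)] = (11.28×31.57)/(42.85²×43.85) = 356.1096/80513.971625 = 0.0044.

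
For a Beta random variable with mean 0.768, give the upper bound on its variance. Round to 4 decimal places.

0.1782

Var = μ(1−μ)/(α+β+1), which approaches μ(1−μ) as α+β → 0.
So the supremum is μ(1−μ) = 0.768×0.232 = 0.1782.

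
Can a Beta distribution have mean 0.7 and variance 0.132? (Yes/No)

For any Beta, Var(X) < E[X]·(1−E[X]).
Here μ(1−μ) = 0.7×0.3 = 0.21, and 0.132 < 0.21.

Yes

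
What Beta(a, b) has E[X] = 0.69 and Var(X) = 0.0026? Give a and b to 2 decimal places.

a = 56.08, b = 25.19

By moment matching, a+b = μ(1−μ)/σ² − 1 = (0.69·0.31)/0.0026 − 1 = 82.2692 − 1 = 81.2692.
Since a/(a+b) = μ, a = 0.69·81.2692 = 56.08 and b = 0.31·81.2692 = 25.19.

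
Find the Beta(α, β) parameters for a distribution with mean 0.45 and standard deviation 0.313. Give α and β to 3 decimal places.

α = 0.687, β = 0.839

σ² = 0.313² = 0.097969.
With s = α+β, Var = μ(1−μ)/(s+1), so s+1 = (0.45×0.55)/0.097969 = 2.5263 and s = 1.5263.
α = μs = 0.687, β = (1−μ)s = 0.839.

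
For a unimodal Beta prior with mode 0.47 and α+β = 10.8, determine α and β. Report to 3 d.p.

α = 5.136, β = 5.664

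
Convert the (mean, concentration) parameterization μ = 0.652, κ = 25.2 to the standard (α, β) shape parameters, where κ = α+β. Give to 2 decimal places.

α = μκ = 0.652×25.2 = 16.43 and β = (1−μ)κ = 0.348×25.2 = 8.77.

α = 16.43, β = 8.77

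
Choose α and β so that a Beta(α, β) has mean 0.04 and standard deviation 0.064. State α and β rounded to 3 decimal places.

α = 0.335, β = 8.040

Variance = 0.064² = 0.004096. The moment-matching identity α+β = μ(1−μ)/Var − 1 gives
α+β = 0.0384/0.004096 − 1 = 8.3750, so α = μ·8.3750 = 0.335 and β = (1−μ)·8.3750 = 8.040.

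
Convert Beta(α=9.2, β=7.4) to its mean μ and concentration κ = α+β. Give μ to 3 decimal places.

κ = α+β = 9.2+7.4 = 16.6; μ = α/κ = 9.2/16.6 = 0.554.

μ = 0.554, κ = 16.6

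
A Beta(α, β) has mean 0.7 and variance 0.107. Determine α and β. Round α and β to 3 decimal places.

α = 0.674, β = 0.289

Let s = α+β. The Beta variance is μ(1−μ)/(s+1).
So s+1 = μ(1−μ)/σ² = (0.7×0.3)/0.107 = 0.21/0.107 = 1.9626, giving s = 0.9626.
Then α = μs = 0.7×0.9626 = 0.674 and β = (1−μ)s = 0.3×0.9626 = 0.289.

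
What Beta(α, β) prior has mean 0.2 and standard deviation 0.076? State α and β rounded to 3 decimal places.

α = 5.340, β = 21.361

Variance = 0.076² = 0.005776. The moment-matching identity α+β = μ(1−μ)/Var − 1 gives
α+β = 0.16/0.005776 − 1 = 26.7008, so α = μ·26.7008 = 5.340 and β = (1−μ)·26.7008 = 21.361.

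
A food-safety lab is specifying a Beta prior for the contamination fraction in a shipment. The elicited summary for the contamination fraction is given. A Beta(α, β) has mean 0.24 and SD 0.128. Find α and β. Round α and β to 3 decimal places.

α = 2.432, β = 7.701

Variance = 0.128² = 0.016384. The moment-matching identity α+β = μ(1−μ)/Var − 1 gives
α+β = 0.1824/0.016384 − 1 = 10.1328, so α = μ·10.1328 = 2.432 and β = (1−μ)·10.1328 = 7.701.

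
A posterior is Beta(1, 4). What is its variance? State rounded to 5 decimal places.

0.02667

Var = αβ/[(α+β)²(α+β+1)] = (1×4)/(5²×6) = 4/150 = 0.02667.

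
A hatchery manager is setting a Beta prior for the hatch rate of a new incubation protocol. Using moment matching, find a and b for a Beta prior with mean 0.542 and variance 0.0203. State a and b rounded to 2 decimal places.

By moment matching, a+b = μ(1−μ)/σ² − 1 = (0.542·0.458)/0.0203 − 1 = 12.2284 − 1 = 11.2284.
Since a/(a+b) = μ, a = 0.542·11.2284 = 6.09 and b = 0.458·11.2284 = 5.14.

a = 6.09, b = 5.14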